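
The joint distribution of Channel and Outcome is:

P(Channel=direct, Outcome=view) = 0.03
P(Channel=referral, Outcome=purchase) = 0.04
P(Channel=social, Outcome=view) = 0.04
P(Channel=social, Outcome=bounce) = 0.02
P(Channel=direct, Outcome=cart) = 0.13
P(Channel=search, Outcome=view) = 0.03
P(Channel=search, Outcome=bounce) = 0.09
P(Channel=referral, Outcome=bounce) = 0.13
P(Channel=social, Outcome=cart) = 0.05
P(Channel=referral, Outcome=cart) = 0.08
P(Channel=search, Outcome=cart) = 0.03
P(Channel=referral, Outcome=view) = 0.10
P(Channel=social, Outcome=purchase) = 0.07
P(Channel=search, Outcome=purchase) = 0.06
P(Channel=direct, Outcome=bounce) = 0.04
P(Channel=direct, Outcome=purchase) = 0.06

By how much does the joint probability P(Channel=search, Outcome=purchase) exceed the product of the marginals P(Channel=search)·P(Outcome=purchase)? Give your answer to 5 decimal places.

0.01170

P(Channel=search) = 0.09 + 0.03 + 0.03 + 0.06 = 0.21.
P(Outcome=purchase) = 0.06 + 0.07 + 0.06 + 0.04 = 0.23.
P(Channel=search, Outcome=purchase) − P(Channel=search)P(Outcome=purchase) = 0.06 − 0.21×0.23 = 0.01170.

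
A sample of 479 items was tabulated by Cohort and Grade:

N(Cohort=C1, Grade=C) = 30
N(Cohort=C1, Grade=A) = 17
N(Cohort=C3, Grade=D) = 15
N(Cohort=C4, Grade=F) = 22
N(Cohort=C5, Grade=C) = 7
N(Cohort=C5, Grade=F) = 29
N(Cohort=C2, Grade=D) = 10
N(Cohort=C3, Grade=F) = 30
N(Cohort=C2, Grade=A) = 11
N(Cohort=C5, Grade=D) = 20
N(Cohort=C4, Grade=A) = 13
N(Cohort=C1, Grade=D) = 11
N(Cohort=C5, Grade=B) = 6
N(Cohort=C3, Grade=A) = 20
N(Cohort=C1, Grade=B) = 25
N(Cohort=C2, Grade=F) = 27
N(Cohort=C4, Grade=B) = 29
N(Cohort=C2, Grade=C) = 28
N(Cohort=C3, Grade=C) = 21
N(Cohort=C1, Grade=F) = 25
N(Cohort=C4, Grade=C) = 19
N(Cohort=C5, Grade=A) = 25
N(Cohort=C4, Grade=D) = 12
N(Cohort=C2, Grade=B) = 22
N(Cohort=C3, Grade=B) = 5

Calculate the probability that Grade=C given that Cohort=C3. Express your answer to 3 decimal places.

Total with Cohort=C3: 20 + 5 + 21 + 15 + 30 = 91.
P(Grade=C | Cohort=C3) = 21/91 = 0.231.

0.231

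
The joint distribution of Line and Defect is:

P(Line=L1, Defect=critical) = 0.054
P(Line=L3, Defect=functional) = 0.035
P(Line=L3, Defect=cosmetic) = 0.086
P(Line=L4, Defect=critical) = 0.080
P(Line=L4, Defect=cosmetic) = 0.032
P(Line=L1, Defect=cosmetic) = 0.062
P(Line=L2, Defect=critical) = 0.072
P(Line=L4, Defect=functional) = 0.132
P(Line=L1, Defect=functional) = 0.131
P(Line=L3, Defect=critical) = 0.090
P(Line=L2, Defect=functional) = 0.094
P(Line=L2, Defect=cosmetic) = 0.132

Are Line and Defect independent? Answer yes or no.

no

P(Line=L3) = 0.211 and P(Defect=functional) = 0.392, so their product is 0.08271, but P(Line=L3, Defect=functional) = 0.035. Since these differ, Line and Defect are not independent.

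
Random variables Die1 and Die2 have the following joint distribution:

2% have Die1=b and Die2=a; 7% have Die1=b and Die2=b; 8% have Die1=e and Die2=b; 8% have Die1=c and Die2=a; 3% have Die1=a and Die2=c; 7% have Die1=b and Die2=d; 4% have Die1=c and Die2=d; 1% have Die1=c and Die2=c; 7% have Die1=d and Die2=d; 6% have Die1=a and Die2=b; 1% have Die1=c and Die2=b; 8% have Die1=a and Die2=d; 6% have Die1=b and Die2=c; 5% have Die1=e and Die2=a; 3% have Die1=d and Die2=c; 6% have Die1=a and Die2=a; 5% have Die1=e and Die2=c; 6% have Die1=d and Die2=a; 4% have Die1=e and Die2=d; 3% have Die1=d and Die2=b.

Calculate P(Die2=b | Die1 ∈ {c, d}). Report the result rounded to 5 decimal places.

0.12121

P(Die1=c) = 0.08 + 0.01 + 0.01 + 0.04 = 0.14.
P(Die1=d) = 0.06 + 0.03 + 0.03 + 0.07 = 0.19.
P(Die1 ∈ {c, d}) = 0.14 + 0.19 = 0.33; P(Die2=b, Die1 ∈ {c, d}) = 0.01 + 0.03 = 0.04.
P(Die2=b | Die1 ∈ {c, d}) = 0.04/0.33 = 0.12121.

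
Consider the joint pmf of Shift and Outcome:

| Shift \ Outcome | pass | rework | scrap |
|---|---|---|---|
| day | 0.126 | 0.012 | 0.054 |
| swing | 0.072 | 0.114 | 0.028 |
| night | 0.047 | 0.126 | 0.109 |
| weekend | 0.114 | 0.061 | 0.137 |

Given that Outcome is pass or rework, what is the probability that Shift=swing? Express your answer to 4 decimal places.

P(Outcome=pass) = 0.126 + 0.072 + 0.047 + 0.114 = 0.359.
P(Outcome=rework) = 0.012 + 0.114 + 0.126 + 0.061 = 0.313.
P(Outcome ∈ {pass, rework}) = 0.359 + 0.313 = 0.672; P(Shift=swing, Outcome ∈ {pass, rework}) = 0.072 + 0.114 = 0.186.
P(Shift=swing | Outcome ∈ {pass, rework}) = 0.186/0.672 = 0.2768.

0.2768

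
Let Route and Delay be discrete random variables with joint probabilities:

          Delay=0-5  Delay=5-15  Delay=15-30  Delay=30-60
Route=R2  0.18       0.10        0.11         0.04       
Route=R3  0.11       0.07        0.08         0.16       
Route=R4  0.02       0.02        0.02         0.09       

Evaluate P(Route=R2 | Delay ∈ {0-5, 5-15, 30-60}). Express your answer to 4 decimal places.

P(Delay=0-5) = 0.18 + 0.11 + 0.02 = 0.31.
P(Delay=5-15) = 0.10 + 0.07 + 0.02 = 0.19.
P(Delay=30-60) = 0.04 + 0.16 + 0.09 = 0.29.
P(Delay ∈ {0-5, 5-15, 30-60}) = 0.31 + 0.19 + 0.29 = 0.79; P(Route=R2, Delay ∈ {0-5, 5-15, 30-60}) = 0.18 + 0.10 + 0.04 = 0.32.
P(Route=R2 | Delay ∈ {0-5, 5-15, 30-60}) = 0.32/0.79 = 0.4051.

0.4051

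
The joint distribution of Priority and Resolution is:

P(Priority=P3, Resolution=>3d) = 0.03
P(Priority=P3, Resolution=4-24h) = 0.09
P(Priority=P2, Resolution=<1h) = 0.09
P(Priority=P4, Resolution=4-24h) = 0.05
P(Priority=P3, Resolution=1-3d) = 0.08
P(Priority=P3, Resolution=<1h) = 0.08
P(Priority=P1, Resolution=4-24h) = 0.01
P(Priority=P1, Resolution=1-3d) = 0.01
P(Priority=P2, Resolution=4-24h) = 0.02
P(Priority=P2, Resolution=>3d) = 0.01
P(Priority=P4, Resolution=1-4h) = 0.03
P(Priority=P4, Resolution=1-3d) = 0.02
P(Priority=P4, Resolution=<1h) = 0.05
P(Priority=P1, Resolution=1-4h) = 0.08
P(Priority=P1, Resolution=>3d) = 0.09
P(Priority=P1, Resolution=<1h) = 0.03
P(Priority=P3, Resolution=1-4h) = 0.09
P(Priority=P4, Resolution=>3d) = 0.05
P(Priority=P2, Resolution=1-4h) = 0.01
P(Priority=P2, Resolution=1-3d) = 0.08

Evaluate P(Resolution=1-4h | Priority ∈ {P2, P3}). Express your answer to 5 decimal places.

0.17241

P(Priority=P2) = 0.09 + 0.01 + 0.02 + 0.08 + 0.01 = 0.21.
P(Priority=P3) = 0.08 + 0.09 + 0.09 + 0.08 + 0.03 = 0.37.
P(Priority ∈ {P2, P3}) = 0.21 + 0.37 = 0.58; P(Resolution=1-4h, Priority ∈ {P2, P3}) = 0.01 + 0.09 = 0.10.
P(Resolution=1-4h | Priority ∈ {P2, P3}) = 0.10/0.58 = 0.17241.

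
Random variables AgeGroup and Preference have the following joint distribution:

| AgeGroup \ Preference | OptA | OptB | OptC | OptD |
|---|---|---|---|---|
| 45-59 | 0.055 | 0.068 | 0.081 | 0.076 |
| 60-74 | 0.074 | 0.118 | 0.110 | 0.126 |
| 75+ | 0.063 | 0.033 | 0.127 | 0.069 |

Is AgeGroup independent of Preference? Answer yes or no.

P(AgeGroup=75+) = 0.292 and P(Preference=OptC) = 0.318, so their product is 0.09286, but P(AgeGroup=75+, Preference=OptC) = 0.127. Since these differ, AgeGroup and Preference are not independent.

no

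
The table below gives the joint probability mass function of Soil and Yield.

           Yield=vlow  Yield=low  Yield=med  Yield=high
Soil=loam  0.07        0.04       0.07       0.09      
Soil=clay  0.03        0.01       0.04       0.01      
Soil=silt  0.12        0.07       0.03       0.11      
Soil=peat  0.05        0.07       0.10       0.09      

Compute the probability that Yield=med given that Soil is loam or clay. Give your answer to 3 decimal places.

P(Soil=loam) = 0.07 + 0.04 + 0.07 + 0.09 = 0.27.
P(Soil=clay) = 0.03 + 0.01 + 0.04 + 0.01 = 0.09.
P(Soil ∈ {loam, clay}) = 0.27 + 0.09 = 0.36; P(Yield=med, Soil ∈ {loam, clay}) = 0.07 + 0.04 = 0.11.
P(Yield=med | Soil ∈ {loam, clay}) = 0.11/0.36 = 0.306.

0.306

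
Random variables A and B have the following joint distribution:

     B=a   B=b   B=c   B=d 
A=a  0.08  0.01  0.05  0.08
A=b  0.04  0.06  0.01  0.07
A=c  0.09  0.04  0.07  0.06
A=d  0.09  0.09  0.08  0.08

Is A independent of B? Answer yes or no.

P(A=a) = 0.22 and P(B=b) = 0.20, so their product is 0.0440, but P(A=a, B=b) = 0.01. Since these differ, A and B are not independent.

no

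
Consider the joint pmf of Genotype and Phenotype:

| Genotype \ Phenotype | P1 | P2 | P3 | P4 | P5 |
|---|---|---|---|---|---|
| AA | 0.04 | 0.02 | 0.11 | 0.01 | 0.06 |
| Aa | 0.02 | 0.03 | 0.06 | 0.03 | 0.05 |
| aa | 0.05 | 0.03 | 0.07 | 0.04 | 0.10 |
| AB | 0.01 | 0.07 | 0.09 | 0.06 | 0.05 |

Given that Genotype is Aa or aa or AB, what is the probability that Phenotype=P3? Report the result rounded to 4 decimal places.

P(Genotype=Aa) = 0.02 + 0.03 + 0.06 + 0.03 + 0.05 = 0.19.
P(Genotype=aa) = 0.05 + 0.03 + 0.07 + 0.04 + 0.10 = 0.29.
P(Genotype=AB) = 0.01 + 0.07 + 0.09 + 0.06 + 0.05 = 0.28.
P(Genotype ∈ {Aa, aa, AB}) = 0.19 + 0.29 + 0.28 = 0.76; P(Phenotype=P3, Genotype ∈ {Aa, aa, AB}) = 0.06 + 0.07 + 0.09 = 0.22.
P(Phenotype=P3 | Genotype ∈ {Aa, aa, AB}) = 0.22/0.76 = 0.2895.

0.2895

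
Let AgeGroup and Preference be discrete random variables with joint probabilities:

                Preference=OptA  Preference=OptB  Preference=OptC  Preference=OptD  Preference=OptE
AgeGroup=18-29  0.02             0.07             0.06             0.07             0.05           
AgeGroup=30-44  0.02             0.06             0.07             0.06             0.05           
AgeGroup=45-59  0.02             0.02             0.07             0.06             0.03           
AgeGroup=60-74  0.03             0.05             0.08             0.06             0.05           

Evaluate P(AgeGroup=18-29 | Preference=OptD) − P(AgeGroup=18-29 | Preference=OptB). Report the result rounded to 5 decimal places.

P(Preference=OptD) = 0.07 + 0.06 + 0.06 + 0.06 = 0.25; P(AgeGroup=18-29 | Preference=OptD) = 0.07/0.25 = 0.280000.
P(Preference=OptB) = 0.07 + 0.06 + 0.02 + 0.05 = 0.20; P(AgeGroup=18-29 | Preference=OptB) = 0.07/0.20 = 0.350000.
Difference = -0.07000.

-0.07000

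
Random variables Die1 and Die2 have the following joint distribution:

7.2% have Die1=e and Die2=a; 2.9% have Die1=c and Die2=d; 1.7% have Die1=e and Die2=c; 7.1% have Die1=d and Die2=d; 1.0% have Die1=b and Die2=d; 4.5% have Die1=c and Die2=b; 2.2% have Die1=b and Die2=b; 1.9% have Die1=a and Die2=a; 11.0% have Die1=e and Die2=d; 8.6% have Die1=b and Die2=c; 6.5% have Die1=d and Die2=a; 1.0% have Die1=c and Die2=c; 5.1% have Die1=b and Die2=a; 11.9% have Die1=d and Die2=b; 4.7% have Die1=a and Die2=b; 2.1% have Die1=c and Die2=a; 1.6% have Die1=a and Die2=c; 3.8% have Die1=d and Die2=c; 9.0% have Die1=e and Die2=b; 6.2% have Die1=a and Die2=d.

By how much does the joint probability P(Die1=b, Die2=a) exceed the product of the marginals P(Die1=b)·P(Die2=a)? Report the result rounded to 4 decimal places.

P(Die1=b) = 0.051 + 0.022 + 0.086 + 0.010 = 0.169.
P(Die2=a) = 0.019 + 0.051 + 0.021 + 0.065 + 0.072 = 0.228.
P(Die1=b, Die2=a) − P(Die1=b)P(Die2=a) = 0.051 − 0.169×0.228 = 0.0125.

0.0125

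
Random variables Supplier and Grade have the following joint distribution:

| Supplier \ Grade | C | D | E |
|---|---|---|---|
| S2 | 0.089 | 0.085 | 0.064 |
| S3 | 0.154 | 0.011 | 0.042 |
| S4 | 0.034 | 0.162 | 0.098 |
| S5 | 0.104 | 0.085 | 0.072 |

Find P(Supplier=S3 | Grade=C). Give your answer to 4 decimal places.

0.4042

P(Grade=C) = 0.089 + 0.154 + 0.034 + 0.104 = 0.381.
P(Supplier=S3 | Grade=C) = 0.154/0.381 = 0.4042.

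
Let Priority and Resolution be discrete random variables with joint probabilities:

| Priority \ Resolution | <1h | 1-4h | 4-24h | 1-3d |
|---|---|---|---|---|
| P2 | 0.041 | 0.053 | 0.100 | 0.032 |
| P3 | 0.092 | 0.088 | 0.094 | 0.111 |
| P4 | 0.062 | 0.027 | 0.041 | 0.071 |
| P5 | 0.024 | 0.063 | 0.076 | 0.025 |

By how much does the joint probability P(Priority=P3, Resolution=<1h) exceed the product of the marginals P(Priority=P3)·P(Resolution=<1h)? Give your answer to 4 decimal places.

P(Priority=P3) = 0.092 + 0.088 + 0.094 + 0.111 = 0.385.
P(Resolution=<1h) = 0.041 + 0.092 + 0.062 + 0.024 = 0.219.
P(Priority=P3, Resolution=<1h) − P(Priority=P3)P(Resolution=<1h) = 0.092 − 0.385×0.219 = 0.0077.

0.0077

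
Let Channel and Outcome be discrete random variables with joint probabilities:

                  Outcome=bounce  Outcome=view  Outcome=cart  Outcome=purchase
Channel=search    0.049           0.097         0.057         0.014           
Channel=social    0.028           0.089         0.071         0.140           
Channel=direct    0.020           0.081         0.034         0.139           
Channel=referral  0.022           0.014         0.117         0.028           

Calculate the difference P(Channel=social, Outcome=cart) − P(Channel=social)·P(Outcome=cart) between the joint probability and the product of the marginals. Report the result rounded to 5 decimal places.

P(Channel=social) = 0.028 + 0.089 + 0.071 + 0.140 = 0.328.
P(Outcome=cart) = 0.057 + 0.071 + 0.034 + 0.117 = 0.279.
P(Channel=social, Outcome=cart) − P(Channel=social)P(Outcome=cart) = 0.071 − 0.328×0.279 = -0.02051.

-0.02051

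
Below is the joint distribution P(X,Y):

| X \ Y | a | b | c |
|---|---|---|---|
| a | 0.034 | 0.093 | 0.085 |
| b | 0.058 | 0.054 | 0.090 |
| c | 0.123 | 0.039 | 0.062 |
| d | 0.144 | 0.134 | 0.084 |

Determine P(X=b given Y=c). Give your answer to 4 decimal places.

P(Y=c) = 0.085 + 0.090 + 0.062 + 0.084 = 0.321.
P(X=b | Y=c) = 0.090/0.321 = 0.2804.

0.2804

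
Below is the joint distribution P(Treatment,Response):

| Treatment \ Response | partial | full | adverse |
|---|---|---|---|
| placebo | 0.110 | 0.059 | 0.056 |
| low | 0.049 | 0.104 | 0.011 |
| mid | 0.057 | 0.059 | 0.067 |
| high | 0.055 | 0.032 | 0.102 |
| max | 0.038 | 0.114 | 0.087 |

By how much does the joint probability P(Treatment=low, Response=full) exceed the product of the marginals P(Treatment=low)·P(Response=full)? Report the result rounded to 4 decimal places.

P(Treatment=low) = 0.049 + 0.104 + 0.011 = 0.164.
P(Response=full) = 0.059 + 0.104 + 0.059 + 0.032 + 0.114 = 0.368.
P(Treatment=low, Response=full) − P(Treatment=low)P(Response=full) = 0.104 − 0.164×0.368 = 0.0436.

0.0436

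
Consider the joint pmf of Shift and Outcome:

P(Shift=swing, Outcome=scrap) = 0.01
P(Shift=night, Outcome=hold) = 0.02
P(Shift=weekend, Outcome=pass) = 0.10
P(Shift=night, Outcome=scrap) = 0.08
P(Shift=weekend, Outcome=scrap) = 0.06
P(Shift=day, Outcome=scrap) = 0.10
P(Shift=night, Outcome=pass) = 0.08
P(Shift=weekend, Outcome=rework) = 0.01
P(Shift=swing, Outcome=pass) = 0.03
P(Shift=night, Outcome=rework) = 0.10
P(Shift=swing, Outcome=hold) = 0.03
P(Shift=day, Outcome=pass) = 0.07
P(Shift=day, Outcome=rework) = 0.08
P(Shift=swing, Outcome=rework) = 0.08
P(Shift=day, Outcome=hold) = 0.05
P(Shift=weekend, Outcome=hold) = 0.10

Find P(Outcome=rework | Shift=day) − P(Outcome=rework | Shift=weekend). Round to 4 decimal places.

P(Shift=day) = 0.07 + 0.08 + 0.10 + 0.05 = 0.30; P(Outcome=rework | Shift=day) = 0.08/0.30 = 0.26667.
P(Shift=weekend) = 0.10 + 0.01 + 0.06 + 0.10 = 0.27; P(Outcome=rework | Shift=weekend) = 0.01/0.27 = 0.03704.
Difference = 0.2296.

0.2296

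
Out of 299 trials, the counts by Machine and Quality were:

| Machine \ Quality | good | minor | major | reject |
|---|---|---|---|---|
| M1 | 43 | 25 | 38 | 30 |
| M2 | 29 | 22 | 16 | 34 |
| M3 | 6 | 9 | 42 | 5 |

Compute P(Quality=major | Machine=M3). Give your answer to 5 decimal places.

0.67742

Total with Machine=M3: 6 + 9 + 42 + 5 = 62.
P(Quality=major | Machine=M3) = 42/62 = 0.67742.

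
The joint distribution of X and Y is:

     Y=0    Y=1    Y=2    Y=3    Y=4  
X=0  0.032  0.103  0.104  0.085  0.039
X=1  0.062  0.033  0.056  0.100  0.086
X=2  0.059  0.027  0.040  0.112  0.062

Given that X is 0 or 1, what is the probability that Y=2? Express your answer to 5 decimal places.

P(X=0) = 0.032 + 0.103 + 0.104 + 0.085 + 0.039 = 0.363.
P(X=1) = 0.062 + 0.033 + 0.056 + 0.100 + 0.086 = 0.337.
P(X ∈ {0, 1}) = 0.363 + 0.337 = 0.700; P(Y=2, X ∈ {0, 1}) = 0.104 + 0.056 = 0.160.
P(Y=2 | X ∈ {0, 1}) = 0.160/0.700 = 0.22857.

0.22857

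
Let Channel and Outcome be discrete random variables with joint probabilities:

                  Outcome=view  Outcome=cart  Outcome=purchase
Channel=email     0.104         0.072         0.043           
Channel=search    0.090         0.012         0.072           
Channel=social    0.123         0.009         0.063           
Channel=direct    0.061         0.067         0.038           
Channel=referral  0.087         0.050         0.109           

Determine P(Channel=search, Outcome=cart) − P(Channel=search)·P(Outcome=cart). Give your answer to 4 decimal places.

-0.0245

P(Channel=search) = 0.090 + 0.012 + 0.072 = 0.174.
P(Outcome=cart) = 0.072 + 0.012 + 0.009 + 0.067 + 0.050 = 0.210.
P(Channel=search, Outcome=cart) − P(Channel=search)P(Outcome=cart) = 0.012 − 0.174×0.210 = -0.0245.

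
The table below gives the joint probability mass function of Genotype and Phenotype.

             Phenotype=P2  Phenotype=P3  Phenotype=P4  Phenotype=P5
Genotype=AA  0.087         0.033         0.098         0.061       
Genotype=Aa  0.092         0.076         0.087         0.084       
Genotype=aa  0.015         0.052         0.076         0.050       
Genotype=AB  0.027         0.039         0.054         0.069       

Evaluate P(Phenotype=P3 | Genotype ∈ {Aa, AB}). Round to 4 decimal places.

0.2178

P(Genotype=Aa) = 0.092 + 0.076 + 0.087 + 0.084 = 0.339.
P(Genotype=AB) = 0.027 + 0.039 + 0.054 + 0.069 = 0.189.
P(Genotype ∈ {Aa, AB}) = 0.339 + 0.189 = 0.528; P(Phenotype=P3, Genotype ∈ {Aa, AB}) = 0.076 + 0.039 = 0.115.
P(Phenotype=P3 | Genotype ∈ {Aa, AB}) = 0.115/0.528 = 0.2178.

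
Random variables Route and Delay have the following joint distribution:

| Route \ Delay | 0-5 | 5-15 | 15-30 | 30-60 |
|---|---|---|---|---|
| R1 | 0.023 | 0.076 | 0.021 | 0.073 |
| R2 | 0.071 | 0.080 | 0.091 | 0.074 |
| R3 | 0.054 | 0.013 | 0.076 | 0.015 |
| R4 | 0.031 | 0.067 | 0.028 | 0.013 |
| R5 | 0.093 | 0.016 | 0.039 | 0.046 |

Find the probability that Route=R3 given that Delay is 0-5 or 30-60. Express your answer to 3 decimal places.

P(Delay=0-5) = 0.023 + 0.071 + 0.054 + 0.031 + 0.093 = 0.272.
P(Delay=30-60) = 0.073 + 0.074 + 0.015 + 0.013 + 0.046 = 0.221.
P(Delay ∈ {0-5, 30-60}) = 0.272 + 0.221 = 0.493; P(Route=R3, Delay ∈ {0-5, 30-60}) = 0.054 + 0.015 = 0.069.
P(Route=R3 | Delay ∈ {0-5, 30-60}) = 0.069/0.493 = 0.140.

0.140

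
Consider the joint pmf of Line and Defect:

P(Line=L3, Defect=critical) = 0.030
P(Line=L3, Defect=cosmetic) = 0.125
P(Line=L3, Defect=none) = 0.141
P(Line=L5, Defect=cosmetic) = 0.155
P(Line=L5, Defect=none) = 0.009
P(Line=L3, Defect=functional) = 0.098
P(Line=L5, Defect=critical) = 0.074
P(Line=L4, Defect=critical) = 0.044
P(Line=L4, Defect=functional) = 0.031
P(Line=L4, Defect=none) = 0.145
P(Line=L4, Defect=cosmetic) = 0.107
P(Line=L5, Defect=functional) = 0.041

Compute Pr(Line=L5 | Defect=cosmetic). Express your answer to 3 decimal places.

P(Defect=cosmetic) = 0.125 + 0.107 + 0.155 = 0.387.
P(Line=L5 | Defect=cosmetic) = 0.155/0.387 = 0.401.

0.401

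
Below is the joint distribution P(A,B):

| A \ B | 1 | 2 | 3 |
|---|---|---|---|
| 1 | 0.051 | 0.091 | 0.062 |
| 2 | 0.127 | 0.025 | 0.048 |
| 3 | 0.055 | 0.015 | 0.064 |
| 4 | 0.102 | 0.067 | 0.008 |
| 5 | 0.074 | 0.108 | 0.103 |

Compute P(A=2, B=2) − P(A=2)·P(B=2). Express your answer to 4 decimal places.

-0.0362

P(A=2) = 0.127 + 0.025 + 0.048 = 0.200.
P(B=2) = 0.091 + 0.025 + 0.015 + 0.067 + 0.108 = 0.306.
P(A=2, B=2) − P(A=2)P(B=2) = 0.025 − 0.200×0.306 = -0.0362.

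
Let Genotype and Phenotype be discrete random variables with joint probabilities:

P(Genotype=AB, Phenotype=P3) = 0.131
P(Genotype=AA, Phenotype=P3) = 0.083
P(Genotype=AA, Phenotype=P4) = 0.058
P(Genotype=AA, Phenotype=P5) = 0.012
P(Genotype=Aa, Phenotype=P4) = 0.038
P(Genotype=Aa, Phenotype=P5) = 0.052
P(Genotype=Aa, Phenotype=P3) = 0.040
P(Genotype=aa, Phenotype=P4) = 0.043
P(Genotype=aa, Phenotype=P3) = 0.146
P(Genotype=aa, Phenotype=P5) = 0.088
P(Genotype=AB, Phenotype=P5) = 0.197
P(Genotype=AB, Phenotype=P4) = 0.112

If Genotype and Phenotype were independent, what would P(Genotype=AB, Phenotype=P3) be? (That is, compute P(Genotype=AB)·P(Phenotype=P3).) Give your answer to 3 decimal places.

0.176

P(Genotype=AB) = 0.131 + 0.112 + 0.197 = 0.440.
P(Phenotype=P3) = 0.083 + 0.040 + 0.146 + 0.131 = 0.400.
Product: 0.440 × 0.400 = 0.176.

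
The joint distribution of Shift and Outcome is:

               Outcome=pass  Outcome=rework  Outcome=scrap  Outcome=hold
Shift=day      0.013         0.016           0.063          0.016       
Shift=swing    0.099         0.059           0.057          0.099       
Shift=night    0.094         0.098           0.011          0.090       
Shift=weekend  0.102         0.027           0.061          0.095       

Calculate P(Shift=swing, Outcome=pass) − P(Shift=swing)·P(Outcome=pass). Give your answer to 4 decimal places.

P(Shift=swing) = 0.099 + 0.059 + 0.057 + 0.099 = 0.314.
P(Outcome=pass) = 0.013 + 0.099 + 0.094 + 0.102 = 0.308.
P(Shift=swing, Outcome=pass) − P(Shift=swing)P(Outcome=pass) = 0.099 − 0.314×0.308 = 0.0023.

0.0023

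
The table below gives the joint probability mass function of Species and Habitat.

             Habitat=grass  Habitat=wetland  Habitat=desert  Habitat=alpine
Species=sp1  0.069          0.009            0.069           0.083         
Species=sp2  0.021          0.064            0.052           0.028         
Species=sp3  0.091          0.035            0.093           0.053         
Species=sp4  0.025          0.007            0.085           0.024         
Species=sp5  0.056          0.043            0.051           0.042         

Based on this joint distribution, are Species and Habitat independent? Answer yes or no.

no

P(Species=sp2) = 0.165 and P(Habitat=wetland) = 0.158, so their product is 0.02607, but P(Species=sp2, Habitat=wetland) = 0.064. Since these differ, Species and Habitat are not independent.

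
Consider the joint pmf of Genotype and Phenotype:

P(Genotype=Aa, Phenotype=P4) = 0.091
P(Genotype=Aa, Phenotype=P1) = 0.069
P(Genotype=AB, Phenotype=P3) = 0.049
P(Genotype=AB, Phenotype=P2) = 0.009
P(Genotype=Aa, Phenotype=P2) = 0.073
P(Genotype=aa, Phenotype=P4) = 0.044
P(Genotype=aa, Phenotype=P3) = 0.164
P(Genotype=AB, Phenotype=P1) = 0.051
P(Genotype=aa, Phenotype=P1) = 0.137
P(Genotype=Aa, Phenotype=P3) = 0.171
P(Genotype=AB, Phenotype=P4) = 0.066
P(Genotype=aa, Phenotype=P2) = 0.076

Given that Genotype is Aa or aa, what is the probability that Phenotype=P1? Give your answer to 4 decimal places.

0.2497

P(Genotype=Aa) = 0.069 + 0.073 + 0.171 + 0.091 = 0.404.
P(Genotype=aa) = 0.137 + 0.076 + 0.164 + 0.044 = 0.421.
P(Genotype ∈ {Aa, aa}) = 0.404 + 0.421 = 0.825; P(Phenotype=P1, Genotype ∈ {Aa, aa}) = 0.069 + 0.137 = 0.206.
P(Phenotype=P1 | Genotype ∈ {Aa, aa}) = 0.206/0.825 = 0.2497.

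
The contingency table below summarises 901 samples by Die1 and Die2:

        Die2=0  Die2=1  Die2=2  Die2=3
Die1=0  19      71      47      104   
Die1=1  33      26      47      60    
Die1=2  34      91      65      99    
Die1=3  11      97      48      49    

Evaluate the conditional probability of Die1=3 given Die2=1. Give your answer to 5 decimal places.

Total with Die2=1: 71 + 26 + 91 + 97 = 285.
P(Die1=3 | Die2=1) = 97/285 = 0.34035.

0.34035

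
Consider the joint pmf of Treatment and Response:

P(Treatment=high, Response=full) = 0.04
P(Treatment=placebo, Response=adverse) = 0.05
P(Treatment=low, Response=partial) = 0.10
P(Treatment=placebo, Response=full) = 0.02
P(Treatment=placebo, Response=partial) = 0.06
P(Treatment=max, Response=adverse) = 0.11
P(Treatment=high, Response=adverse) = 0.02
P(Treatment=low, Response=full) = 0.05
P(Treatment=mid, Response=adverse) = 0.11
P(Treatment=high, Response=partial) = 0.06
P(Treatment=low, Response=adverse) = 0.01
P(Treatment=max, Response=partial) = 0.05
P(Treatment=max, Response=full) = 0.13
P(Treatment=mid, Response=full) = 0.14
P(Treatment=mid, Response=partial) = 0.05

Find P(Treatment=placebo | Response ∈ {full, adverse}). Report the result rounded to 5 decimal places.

P(Response=full) = 0.02 + 0.05 + 0.14 + 0.04 + 0.13 = 0.38.
P(Response=adverse) = 0.05 + 0.01 + 0.11 + 0.02 + 0.11 = 0.30.
P(Response ∈ {full, adverse}) = 0.38 + 0.30 = 0.68; P(Treatment=placebo, Response ∈ {full, adverse}) = 0.02 + 0.05 = 0.07.
P(Treatment=placebo | Response ∈ {full, adverse}) = 0.07/0.68 = 0.10294.

0.10294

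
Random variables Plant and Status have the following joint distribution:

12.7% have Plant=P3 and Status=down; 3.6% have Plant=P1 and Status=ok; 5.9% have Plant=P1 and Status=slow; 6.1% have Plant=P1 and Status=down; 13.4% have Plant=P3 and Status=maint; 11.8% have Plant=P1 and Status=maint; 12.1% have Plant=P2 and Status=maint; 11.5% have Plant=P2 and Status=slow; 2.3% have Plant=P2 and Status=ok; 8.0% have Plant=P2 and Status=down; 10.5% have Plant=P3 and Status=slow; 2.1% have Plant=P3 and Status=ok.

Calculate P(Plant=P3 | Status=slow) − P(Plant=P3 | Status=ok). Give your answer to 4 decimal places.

P(Status=slow) = 0.059 + 0.115 + 0.105 = 0.279; P(Plant=P3 | Status=slow) = 0.105/0.279 = 0.37634.
P(Status=ok) = 0.036 + 0.023 + 0.021 = 0.080; P(Plant=P3 | Status=ok) = 0.021/0.080 = 0.26250.
Difference = 0.1138.

0.1138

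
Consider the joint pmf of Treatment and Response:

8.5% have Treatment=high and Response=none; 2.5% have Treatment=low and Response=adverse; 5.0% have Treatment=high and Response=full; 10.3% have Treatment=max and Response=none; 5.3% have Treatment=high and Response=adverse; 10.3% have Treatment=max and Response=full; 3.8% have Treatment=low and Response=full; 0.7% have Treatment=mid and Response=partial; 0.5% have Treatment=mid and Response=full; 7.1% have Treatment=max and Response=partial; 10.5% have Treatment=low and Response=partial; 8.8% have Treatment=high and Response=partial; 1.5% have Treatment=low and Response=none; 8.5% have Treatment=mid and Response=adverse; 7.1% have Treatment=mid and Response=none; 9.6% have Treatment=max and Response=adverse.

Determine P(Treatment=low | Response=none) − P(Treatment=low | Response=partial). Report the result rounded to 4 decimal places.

-0.3327

P(Response=none) = 0.015 + 0.071 + 0.085 + 0.103 = 0.274; P(Treatment=low | Response=none) = 0.015/0.274 = 0.05474.
P(Response=partial) = 0.105 + 0.007 + 0.088 + 0.071 = 0.271; P(Treatment=low | Response=partial) = 0.105/0.271 = 0.38745.
Difference = -0.3327.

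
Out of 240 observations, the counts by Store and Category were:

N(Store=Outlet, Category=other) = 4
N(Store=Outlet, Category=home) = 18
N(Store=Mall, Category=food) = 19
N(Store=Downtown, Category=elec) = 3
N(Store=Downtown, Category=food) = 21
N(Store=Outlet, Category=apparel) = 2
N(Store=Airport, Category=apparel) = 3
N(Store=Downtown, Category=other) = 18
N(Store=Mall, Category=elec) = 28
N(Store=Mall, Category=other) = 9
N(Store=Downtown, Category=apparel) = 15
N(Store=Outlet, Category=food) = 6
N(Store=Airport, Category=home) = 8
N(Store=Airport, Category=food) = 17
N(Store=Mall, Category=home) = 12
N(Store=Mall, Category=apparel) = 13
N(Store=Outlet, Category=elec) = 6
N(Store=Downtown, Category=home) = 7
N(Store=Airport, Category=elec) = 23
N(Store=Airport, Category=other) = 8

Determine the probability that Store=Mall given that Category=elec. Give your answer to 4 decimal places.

0.4667

Total with Category=elec: 3 + 28 + 23 + 6 = 60.
P(Store=Mall | Category=elec) = 28/60 = 0.4667.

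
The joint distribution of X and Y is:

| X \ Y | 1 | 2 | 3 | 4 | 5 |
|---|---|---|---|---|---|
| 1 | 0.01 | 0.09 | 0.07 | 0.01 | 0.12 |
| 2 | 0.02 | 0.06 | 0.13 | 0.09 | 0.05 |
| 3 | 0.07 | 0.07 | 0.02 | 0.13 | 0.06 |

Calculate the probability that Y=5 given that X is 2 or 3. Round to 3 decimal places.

P(X=2) = 0.02 + 0.06 + 0.13 + 0.09 + 0.05 = 0.35.
P(X=3) = 0.07 + 0.07 + 0.02 + 0.13 + 0.06 = 0.35.
P(X ∈ {2, 3}) = 0.35 + 0.35 = 0.70; P(Y=5, X ∈ {2, 3}) = 0.05 + 0.06 = 0.11.
P(Y=5 | X ∈ {2, 3}) = 0.11/0.70 = 0.157.

0.157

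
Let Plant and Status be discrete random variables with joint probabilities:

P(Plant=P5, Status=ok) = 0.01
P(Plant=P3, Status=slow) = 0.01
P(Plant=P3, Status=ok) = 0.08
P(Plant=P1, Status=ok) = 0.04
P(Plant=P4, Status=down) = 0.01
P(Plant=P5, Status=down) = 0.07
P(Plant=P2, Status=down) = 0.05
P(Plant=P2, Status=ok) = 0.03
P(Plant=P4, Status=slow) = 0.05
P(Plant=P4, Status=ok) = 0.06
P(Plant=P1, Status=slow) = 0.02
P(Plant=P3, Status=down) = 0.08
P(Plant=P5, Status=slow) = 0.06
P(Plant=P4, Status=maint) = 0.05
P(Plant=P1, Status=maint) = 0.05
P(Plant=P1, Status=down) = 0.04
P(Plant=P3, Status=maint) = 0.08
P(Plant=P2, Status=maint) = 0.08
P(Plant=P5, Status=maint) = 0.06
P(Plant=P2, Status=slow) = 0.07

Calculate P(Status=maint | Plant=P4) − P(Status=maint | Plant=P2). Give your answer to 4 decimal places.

P(Plant=P4) = 0.06 + 0.05 + 0.01 + 0.05 = 0.17; P(Status=maint | Plant=P4) = 0.05/0.17 = 0.29412.
P(Plant=P2) = 0.03 + 0.07 + 0.05 + 0.08 = 0.23; P(Status=maint | Plant=P2) = 0.08/0.23 = 0.34783.
Difference = -0.0537.

-0.0537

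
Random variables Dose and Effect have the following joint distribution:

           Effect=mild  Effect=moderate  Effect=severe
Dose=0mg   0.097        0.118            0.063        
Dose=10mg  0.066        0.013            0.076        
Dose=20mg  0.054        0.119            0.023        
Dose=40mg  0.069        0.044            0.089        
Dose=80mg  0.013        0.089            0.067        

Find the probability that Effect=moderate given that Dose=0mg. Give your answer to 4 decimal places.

0.4245

P(Dose=0mg) = 0.097 + 0.118 + 0.063 = 0.278.
P(Effect=moderate | Dose=0mg) = 0.118/0.278 = 0.4245.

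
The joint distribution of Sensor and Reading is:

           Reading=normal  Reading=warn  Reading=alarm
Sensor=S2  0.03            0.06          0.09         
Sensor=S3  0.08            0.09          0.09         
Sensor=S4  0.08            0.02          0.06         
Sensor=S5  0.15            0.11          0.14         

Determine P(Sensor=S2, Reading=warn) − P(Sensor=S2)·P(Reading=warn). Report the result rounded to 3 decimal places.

0.010

P(Sensor=S2) = 0.03 + 0.06 + 0.09 = 0.18.
P(Reading=warn) = 0.06 + 0.09 + 0.02 + 0.11 = 0.28.
P(Sensor=S2, Reading=warn) − P(Sensor=S2)P(Reading=warn) = 0.06 − 0.18×0.28 = 0.010.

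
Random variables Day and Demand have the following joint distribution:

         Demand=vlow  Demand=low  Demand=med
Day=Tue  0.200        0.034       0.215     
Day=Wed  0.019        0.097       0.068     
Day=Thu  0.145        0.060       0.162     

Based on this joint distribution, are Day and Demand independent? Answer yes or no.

no

P(Day=Wed) = 0.184 and P(Demand=low) = 0.191, so their product is 0.03514, but P(Day=Wed, Demand=low) = 0.097. Since these differ, Day and Demand are not independent.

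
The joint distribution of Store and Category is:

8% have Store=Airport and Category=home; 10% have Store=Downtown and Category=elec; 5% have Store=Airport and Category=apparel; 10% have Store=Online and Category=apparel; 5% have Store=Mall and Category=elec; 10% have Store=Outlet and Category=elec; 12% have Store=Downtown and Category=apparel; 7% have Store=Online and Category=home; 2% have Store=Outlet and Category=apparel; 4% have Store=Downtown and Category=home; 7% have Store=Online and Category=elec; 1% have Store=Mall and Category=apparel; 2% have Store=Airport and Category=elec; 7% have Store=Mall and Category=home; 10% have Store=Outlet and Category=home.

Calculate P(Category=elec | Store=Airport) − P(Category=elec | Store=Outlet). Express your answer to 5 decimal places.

P(Store=Airport) = 0.05 + 0.02 + 0.08 = 0.15; P(Category=elec | Store=Airport) = 0.02/0.15 = 0.133333.
P(Store=Outlet) = 0.02 + 0.10 + 0.10 = 0.22; P(Category=elec | Store=Outlet) = 0.10/0.22 = 0.454545.
Difference = -0.32121.

-0.32121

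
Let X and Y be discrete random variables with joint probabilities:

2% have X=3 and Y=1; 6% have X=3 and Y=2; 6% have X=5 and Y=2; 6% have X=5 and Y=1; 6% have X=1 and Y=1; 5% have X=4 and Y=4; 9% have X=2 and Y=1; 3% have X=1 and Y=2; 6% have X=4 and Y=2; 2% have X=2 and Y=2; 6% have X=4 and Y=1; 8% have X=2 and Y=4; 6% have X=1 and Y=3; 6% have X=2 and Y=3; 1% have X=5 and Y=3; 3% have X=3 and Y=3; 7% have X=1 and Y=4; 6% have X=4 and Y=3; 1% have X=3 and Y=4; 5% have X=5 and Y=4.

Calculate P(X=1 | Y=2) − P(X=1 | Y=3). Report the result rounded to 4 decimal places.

-0.1423

P(Y=2) = 0.03 + 0.02 + 0.06 + 0.06 + 0.06 = 0.23; P(X=1 | Y=2) = 0.03/0.23 = 0.13043.
P(Y=3) = 0.06 + 0.06 + 0.03 + 0.06 + 0.01 = 0.22; P(X=1 | Y=3) = 0.06/0.22 = 0.27273.
Difference = -0.1423.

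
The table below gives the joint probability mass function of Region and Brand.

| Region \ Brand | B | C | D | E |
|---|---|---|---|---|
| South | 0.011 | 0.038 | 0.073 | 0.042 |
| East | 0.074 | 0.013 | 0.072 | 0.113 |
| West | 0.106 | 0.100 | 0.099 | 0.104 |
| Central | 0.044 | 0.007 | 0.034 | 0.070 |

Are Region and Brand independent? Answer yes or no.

P(Region=West) = 0.409 and P(Brand=C) = 0.158, so their product is 0.06462, but P(Region=West, Brand=C) = 0.100. Since these differ, Region and Brand are not independent.

no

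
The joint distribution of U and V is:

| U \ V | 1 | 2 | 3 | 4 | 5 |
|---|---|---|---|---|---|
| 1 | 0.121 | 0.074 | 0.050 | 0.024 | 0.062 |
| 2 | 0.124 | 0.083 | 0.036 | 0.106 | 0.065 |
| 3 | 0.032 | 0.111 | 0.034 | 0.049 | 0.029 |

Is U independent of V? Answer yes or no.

P(U=3) = 0.255 and P(V=2) = 0.268, so their product is 0.06834, but P(U=3, V=2) = 0.111. Since these differ, U and V are not independent.

no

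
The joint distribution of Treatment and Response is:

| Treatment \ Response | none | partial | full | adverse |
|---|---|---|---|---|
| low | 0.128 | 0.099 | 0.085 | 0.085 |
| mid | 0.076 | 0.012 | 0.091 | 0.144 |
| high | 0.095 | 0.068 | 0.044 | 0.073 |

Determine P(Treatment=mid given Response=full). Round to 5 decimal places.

0.41364

P(Response=full) = 0.085 + 0.091 + 0.044 = 0.220.
P(Treatment=mid | Response=full) = 0.091/0.220 = 0.41364.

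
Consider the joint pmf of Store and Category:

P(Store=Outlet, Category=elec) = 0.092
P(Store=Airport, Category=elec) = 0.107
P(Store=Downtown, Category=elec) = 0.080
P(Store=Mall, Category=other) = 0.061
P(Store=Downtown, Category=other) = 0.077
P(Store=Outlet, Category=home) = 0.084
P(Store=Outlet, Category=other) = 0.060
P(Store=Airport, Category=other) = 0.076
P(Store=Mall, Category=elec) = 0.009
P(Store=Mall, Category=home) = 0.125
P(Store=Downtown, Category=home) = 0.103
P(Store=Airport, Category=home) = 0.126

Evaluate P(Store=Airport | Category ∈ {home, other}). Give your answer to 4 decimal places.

P(Category=home) = 0.103 + 0.125 + 0.126 + 0.084 = 0.438.
P(Category=other) = 0.077 + 0.061 + 0.076 + 0.060 = 0.274.
P(Category ∈ {home, other}) = 0.438 + 0.274 = 0.712; P(Store=Airport, Category ∈ {home, other}) = 0.126 + 0.076 = 0.202.
P(Store=Airport | Category ∈ {home, other}) = 0.202/0.712 = 0.2837.

0.2837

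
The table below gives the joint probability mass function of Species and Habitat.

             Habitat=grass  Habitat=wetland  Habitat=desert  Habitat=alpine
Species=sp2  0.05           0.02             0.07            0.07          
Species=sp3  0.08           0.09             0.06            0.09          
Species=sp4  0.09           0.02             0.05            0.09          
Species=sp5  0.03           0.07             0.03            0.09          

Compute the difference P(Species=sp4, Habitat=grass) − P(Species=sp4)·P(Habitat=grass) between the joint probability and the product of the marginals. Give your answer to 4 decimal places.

0.0275

P(Species=sp4) = 0.09 + 0.02 + 0.05 + 0.09 = 0.25.
P(Habitat=grass) = 0.05 + 0.08 + 0.09 + 0.03 = 0.25.
P(Species=sp4, Habitat=grass) − P(Species=sp4)P(Habitat=grass) = 0.09 − 0.25×0.25 = 0.0275.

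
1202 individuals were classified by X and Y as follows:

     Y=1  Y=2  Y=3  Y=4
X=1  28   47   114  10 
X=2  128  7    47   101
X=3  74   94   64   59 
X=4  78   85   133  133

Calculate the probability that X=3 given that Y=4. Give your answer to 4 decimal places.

Total with Y=4: 10 + 101 + 59 + 133 = 303.
P(X=3 | Y=4) = 59/303 = 0.1947.

0.1947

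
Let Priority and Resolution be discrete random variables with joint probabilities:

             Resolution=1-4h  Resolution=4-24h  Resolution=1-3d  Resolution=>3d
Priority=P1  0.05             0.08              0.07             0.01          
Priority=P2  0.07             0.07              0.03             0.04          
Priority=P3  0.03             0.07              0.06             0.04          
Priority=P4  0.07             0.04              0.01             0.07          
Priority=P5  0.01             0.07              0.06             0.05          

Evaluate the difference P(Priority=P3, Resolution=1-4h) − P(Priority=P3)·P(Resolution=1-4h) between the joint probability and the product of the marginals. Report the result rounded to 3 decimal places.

P(Priority=P3) = 0.03 + 0.07 + 0.06 + 0.04 = 0.20.
P(Resolution=1-4h) = 0.05 + 0.07 + 0.03 + 0.07 + 0.01 = 0.23.
P(Priority=P3, Resolution=1-4h) − P(Priority=P3)P(Resolution=1-4h) = 0.03 − 0.20×0.23 = -0.016.

-0.016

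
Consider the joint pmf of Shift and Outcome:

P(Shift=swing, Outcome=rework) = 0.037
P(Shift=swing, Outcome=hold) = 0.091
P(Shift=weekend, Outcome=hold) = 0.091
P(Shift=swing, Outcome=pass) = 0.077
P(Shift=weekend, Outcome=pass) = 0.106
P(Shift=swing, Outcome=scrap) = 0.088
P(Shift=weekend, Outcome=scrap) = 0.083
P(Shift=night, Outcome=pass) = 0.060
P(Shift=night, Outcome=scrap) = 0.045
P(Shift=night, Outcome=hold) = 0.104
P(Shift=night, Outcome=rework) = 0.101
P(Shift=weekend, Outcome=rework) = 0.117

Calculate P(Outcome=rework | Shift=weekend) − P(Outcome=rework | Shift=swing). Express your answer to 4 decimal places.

P(Shift=weekend) = 0.106 + 0.117 + 0.083 + 0.091 = 0.397; P(Outcome=rework | Shift=weekend) = 0.117/0.397 = 0.29471.
P(Shift=swing) = 0.077 + 0.037 + 0.088 + 0.091 = 0.293; P(Outcome=rework | Shift=swing) = 0.037/0.293 = 0.12628.
Difference = 0.1684.

0.1684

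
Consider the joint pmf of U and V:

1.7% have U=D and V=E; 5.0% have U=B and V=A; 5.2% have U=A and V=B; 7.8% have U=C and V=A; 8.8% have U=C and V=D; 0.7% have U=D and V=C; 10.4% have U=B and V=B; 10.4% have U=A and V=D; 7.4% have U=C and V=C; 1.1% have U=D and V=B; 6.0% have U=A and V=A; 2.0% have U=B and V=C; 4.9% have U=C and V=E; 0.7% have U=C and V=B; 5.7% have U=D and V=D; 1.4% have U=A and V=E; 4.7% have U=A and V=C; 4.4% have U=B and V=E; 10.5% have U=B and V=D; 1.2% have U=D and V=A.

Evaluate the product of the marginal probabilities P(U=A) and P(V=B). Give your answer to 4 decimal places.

P(U=A) = 0.060 + 0.052 + 0.047 + 0.104 + 0.014 = 0.277.
P(V=B) = 0.052 + 0.104 + 0.007 + 0.011 = 0.174.
Product: 0.277 × 0.174 = 0.0482.

0.0482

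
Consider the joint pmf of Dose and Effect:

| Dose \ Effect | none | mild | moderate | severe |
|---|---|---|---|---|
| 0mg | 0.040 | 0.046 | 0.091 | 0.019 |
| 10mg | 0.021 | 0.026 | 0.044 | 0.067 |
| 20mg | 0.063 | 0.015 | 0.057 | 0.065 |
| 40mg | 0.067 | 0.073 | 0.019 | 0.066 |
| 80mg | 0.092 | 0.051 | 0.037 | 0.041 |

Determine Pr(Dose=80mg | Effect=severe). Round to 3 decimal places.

P(Effect=severe) = 0.019 + 0.067 + 0.065 + 0.066 + 0.041 = 0.258.
P(Dose=80mg | Effect=severe) = 0.041/0.258 = 0.159.

0.159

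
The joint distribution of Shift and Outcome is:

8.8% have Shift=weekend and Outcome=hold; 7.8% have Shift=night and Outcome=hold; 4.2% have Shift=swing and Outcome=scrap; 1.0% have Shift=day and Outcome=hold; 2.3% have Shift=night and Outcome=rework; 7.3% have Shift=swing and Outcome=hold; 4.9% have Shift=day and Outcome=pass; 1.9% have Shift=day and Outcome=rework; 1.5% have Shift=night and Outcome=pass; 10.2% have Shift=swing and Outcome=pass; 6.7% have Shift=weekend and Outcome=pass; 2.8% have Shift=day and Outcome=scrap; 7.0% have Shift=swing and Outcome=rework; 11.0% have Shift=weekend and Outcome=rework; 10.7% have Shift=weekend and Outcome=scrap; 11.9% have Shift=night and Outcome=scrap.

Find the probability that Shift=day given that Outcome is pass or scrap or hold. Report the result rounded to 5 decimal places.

P(Outcome=pass) = 0.049 + 0.102 + 0.015 + 0.067 = 0.233.
P(Outcome=scrap) = 0.028 + 0.042 + 0.119 + 0.107 = 0.296.
P(Outcome=hold) = 0.010 + 0.073 + 0.078 + 0.088 = 0.249.
P(Outcome ∈ {pass, scrap, hold}) = 0.233 + 0.296 + 0.249 = 0.778; P(Shift=day, Outcome ∈ {pass, scrap, hold}) = 0.049 + 0.028 + 0.010 = 0.087.
P(Shift=day | Outcome ∈ {pass, scrap, hold}) = 0.087/0.778 = 0.11183.

0.11183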